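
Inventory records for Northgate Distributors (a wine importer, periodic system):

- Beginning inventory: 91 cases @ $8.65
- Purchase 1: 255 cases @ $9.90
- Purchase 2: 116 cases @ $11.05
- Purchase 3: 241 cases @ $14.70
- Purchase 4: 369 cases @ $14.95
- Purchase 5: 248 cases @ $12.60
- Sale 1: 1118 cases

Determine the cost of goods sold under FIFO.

Sale 1 (1118) [FIFO — oldest first]: 91 @ $8.65 + 255 @ $9.90 + 116 @ $11.05 + 241 @ $14.70 + 369 @ $14.95 + 46 @ $12.60 = $14,232.30
Ending inventory: 202 @ $12.60 = $2,545.20

COGS = $14,232.30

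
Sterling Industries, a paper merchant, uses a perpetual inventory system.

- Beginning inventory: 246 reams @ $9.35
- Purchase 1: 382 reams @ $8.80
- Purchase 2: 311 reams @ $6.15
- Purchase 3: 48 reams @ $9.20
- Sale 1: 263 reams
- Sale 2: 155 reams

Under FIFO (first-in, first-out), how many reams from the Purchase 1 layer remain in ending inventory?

210

Sale 1 (263) [FIFO — oldest first]: 246 @ $9.35 + 17 @ $8.80 = $2,449.70
Sale 2 (155) [FIFO — oldest first]: 155 @ $8.80 = $1,364.00
Total COGS = $2,449.70 + $1,364.00 = $3,813.70
Ending inventory: 210 @ $8.80 + 311 @ $6.15 + 48 @ $9.20 = $4,202.25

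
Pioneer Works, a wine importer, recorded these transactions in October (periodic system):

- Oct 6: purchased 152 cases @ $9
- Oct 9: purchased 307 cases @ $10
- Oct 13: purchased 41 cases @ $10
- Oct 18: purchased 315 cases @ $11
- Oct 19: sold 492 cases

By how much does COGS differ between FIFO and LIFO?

FIFO COGS: 152 @ $9 + 307 @ $10 + 33 @ $10 = $4,768
LIFO COGS: 315 @ $11 + 41 @ $10 + 136 @ $10 = $5,235
Difference = |$4,768 − $5,235| = $467

$467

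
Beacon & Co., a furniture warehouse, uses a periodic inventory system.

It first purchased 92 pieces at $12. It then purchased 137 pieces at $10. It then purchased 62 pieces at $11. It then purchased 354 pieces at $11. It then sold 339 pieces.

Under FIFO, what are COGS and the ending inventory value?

COGS = $3,684; ending inventory = $3,366

Sale 1 (339) [FIFO — oldest first]: 92 @ $12 + 137 @ $10 + 62 @ $11 + 48 @ $11 = $3,684
Ending inventory: 306 @ $11 = $3,366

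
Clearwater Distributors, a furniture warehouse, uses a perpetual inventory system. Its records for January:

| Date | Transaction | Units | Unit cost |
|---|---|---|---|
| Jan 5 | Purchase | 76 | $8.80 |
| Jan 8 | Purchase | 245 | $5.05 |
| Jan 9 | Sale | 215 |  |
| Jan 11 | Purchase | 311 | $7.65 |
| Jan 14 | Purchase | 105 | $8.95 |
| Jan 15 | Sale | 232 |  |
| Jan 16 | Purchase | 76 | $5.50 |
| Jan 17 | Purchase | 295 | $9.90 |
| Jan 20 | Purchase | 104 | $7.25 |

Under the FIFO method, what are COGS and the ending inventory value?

COGS = $2,869.95; ending inventory = $6,447.50

Jan 9, 215 sold [FIFO — oldest first]: 76 @ $8.80 + 139 @ $5.05 = $1,370.75
Jan 15, 232 sold [FIFO — oldest first]: 106 @ $5.05 + 126 @ $7.65 = $1,499.20
Total COGS = $1,370.75 + $1,499.20 = $2,869.95
Ending inventory: 185 @ $7.65 + 105 @ $8.95 + 76 @ $5.50 + 295 @ $9.90 + 104 @ $7.25 = $6,447.50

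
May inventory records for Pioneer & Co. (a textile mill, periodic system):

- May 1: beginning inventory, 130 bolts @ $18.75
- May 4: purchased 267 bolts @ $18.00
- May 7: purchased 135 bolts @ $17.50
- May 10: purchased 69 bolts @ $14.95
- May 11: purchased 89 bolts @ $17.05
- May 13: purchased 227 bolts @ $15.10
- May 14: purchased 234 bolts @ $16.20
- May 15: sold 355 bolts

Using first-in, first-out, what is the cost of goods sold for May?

COGS = $6,487.50

May 15, 355 sold [FIFO — oldest first]: 130 @ $18.75 + 225 @ $18.00 = $6,487.50
Ending inventory: 42 @ $18.00 + 135 @ $17.50 + 69 @ $14.95 + 89 @ $17.05 + 227 @ $15.10 + 234 @ $16.20 = $12,886.00
Check: goods available $19,373.50 = COGS $6,487.50 + ending $12,886.00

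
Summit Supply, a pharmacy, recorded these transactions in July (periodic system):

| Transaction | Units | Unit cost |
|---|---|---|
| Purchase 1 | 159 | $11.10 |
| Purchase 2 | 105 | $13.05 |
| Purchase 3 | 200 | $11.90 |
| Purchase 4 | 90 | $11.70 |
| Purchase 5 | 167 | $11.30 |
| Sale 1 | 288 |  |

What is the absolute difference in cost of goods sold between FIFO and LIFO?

$111.75

FIFO COGS: 159 @ $11.10 + 105 @ $13.05 + 24 @ $11.90 = $3,420.75
LIFO COGS: 167 @ $11.30 + 90 @ $11.70 + 31 @ $11.90 = $3,309.00
Difference = |$3,420.75 − $3,309.00| = $111.75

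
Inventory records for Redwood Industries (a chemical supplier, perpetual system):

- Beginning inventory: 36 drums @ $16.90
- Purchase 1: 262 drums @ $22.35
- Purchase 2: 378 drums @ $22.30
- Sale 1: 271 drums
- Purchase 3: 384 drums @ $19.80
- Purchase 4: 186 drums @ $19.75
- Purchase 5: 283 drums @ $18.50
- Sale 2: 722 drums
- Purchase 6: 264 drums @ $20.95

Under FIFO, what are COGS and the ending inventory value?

COGS = $21,170.10; ending inventory = $15,766.40

Sale 1 (271) [FIFO — oldest first]: 36 @ $16.90 + 235 @ $22.35 = $5,860.65
Sale 2 (722) [FIFO — oldest first]: 27 @ $22.35 + 378 @ $22.30 + 317 @ $19.80 = $15,309.45
Total COGS = $5,860.65 + $15,309.45 = $21,170.10
Ending inventory: 67 @ $19.80 + 186 @ $19.75 + 283 @ $18.50 + 264 @ $20.95 = $15,766.40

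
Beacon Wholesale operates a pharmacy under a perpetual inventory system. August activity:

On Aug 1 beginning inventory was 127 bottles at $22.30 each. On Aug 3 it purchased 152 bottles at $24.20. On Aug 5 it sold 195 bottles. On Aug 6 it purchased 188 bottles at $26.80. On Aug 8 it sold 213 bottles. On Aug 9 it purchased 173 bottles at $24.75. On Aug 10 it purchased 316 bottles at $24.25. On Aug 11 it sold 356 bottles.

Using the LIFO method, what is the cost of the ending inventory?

Ending inventory = $4,607.45

Aug 5, 195 sold [LIFO — newest first]: 152 @ $24.20 + 43 @ $22.30 = $4,637.30
Aug 8, 213 sold [LIFO — newest first]: 188 @ $26.80 + 25 @ $22.30 = $5,595.90
Aug 11, 356 sold [LIFO — newest first]: 316 @ $24.25 + 40 @ $24.75 = $8,653.00
Total COGS = $4,637.30 + $5,595.90 + $8,653.00 = $18,886.20
Ending inventory: 59 @ $22.30 + 133 @ $24.75 = $4,607.45
Check: goods available $23,493.65 = COGS $18,886.20 + ending $4,607.45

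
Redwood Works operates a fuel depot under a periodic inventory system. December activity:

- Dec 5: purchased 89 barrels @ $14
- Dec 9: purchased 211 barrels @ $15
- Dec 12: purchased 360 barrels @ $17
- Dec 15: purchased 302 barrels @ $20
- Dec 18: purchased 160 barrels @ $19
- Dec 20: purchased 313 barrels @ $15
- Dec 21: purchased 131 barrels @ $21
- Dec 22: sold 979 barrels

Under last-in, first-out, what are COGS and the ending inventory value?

COGS = $17,767; ending inventory = $9,290

Dec 22, 979 sold [LIFO — newest first]: 131 @ $21 + 313 @ $15 + 160 @ $19 + 302 @ $20 + 73 @ $17 = $17,767
Ending inventory: 89 @ $14 + 211 @ $15 + 287 @ $17 = $9,290
Check: goods available $27,057 = COGS $17,767 + ending $9,290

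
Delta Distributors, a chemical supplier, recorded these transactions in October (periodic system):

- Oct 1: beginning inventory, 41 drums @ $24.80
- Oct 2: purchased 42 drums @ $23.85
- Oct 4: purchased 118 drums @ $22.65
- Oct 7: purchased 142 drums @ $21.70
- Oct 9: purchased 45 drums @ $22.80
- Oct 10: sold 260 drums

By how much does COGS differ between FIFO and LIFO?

$210.65

FIFO COGS: 41 @ $24.80 + 42 @ $23.85 + 118 @ $22.65 + 59 @ $21.70 = $5,971.50
LIFO COGS: 45 @ $22.80 + 142 @ $21.70 + 73 @ $22.65 = $5,760.85
Difference = |$5,971.50 − $5,760.85| = $210.65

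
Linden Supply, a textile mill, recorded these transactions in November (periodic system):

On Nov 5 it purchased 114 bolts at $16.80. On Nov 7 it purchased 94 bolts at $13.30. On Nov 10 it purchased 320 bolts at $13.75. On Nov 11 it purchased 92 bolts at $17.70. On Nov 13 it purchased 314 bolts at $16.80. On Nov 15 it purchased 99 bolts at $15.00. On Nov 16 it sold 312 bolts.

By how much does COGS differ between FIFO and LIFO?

FIFO COGS: 114 @ $16.80 + 94 @ $13.30 + 104 @ $13.75 = $4,595.40
LIFO COGS: 99 @ $15.00 + 213 @ $16.80 = $5,063.40
Difference = |$4,595.40 − $5,063.40| = $468.00

$468.00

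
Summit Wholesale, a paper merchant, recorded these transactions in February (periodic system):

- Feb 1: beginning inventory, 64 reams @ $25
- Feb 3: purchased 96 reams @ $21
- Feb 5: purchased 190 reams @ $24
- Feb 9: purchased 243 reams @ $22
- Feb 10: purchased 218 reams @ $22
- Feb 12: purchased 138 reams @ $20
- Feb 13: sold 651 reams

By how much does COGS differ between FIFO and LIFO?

$648

FIFO COGS: 64 @ $25 + 96 @ $21 + 190 @ $24 + 243 @ $22 + 58 @ $22 = $14,798
LIFO COGS: 138 @ $20 + 218 @ $22 + 243 @ $22 + 52 @ $24 = $14,150
Difference = |$14,798 − $14,150| = $648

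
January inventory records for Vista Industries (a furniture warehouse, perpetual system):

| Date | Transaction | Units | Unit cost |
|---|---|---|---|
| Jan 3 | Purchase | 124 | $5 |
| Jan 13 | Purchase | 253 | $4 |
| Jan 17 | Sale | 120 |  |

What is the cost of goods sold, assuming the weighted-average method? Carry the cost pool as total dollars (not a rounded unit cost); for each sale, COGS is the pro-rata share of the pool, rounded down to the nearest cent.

COGS = $519.46

After Jan 3: 124 on hand, pool $620.00 (≈ $5.0000 each)
After Jan 13: 377 on hand, pool $1,632.00 (≈ $4.3289 each)
Jan 17, sell 120: 120/377 × $1,632.00 → $519.46
Ending inventory (cost pool remaining) = $1,112.54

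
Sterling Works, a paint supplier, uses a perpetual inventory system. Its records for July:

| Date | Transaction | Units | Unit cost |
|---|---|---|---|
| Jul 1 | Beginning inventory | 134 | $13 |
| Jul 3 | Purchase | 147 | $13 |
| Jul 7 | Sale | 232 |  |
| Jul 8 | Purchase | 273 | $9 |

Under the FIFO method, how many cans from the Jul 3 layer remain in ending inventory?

Jul 7, 232 sold [FIFO — oldest first]: 134 @ $13 + 98 @ $13 = $3,016
Ending inventory: 49 @ $13 + 273 @ $9 = $3,094

49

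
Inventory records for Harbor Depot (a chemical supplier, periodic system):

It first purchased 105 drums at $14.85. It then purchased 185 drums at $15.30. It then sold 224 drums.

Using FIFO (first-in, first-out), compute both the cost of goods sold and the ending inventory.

COGS = $3,379.95; ending inventory = $1,009.80

Sale 1 (224) [FIFO — oldest first]: 105 @ $14.85 + 119 @ $15.30 = $3,379.95
Ending inventory: 66 @ $15.30 = $1,009.80
Check: goods available $4,389.75 = COGS $3,379.95 + ending $1,009.80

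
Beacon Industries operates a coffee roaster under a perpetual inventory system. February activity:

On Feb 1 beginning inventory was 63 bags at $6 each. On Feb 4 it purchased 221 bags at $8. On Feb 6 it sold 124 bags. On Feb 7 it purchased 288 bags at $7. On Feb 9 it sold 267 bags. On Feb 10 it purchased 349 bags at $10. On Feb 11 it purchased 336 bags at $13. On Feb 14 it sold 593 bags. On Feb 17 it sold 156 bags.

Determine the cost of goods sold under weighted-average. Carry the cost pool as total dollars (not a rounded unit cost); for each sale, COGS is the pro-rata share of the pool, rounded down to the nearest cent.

COGS = $10,782.31

After Feb 1: 63 on hand, pool $378.00 (≈ $6.0000 each)
After Feb 4: 284 on hand, pool $2,146.00 (≈ $7.5563 each)
Feb 6, sell 124: 124/284 × $2,146.00 → $936.98
After Feb 7: 448 on hand, pool $3,225.02 (≈ $7.1987 each)
Feb 9, sell 267: 267/448 × $3,225.02 → $1,922.05
After Feb 10: 530 on hand, pool $4,792.97 (≈ $9.0433 each)
After Feb 11: 866 on hand, pool $9,160.97 (≈ $10.5785 each)
Feb 14, sell 593: 593/866 × $9,160.97 → $6,273.04
Feb 17, sell 156: 156/273 × $2,887.93 → $1,650.24
Total COGS = $936.98 + $1,922.05 + $6,273.04 + $1,650.24 = $10,782.31
Ending inventory (cost pool remaining) = $1,237.69
Check: goods available $12,020.00 = COGS $10,782.31 + ending $1,237.69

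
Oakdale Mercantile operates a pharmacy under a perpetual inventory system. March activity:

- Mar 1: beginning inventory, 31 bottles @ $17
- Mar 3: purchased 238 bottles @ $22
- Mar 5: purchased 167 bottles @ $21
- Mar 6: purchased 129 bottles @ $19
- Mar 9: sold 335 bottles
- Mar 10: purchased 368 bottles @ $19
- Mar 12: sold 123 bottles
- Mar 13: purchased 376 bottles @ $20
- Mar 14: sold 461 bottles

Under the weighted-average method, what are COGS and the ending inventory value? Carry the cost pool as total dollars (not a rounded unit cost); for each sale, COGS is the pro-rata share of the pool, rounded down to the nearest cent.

COGS = $18,504.57; ending inventory = $7,728.43

After Mar 1: 31 on hand, pool $527.00 (≈ $17.0000 each)
After Mar 3: 269 on hand, pool $5,763.00 (≈ $21.4238 each)
After Mar 5: 436 on hand, pool $9,270.00 (≈ $21.2615 each)
After Mar 6: 565 on hand, pool $11,721.00 (≈ $20.7451 each)
Mar 9, sell 335: 335/565 × $11,721.00 → $6,949.61
After Mar 10: 598 on hand, pool $11,763.39 (≈ $19.6712 each)
Mar 12, sell 123: 123/598 × $11,763.39 → $2,419.56
After Mar 13: 851 on hand, pool $16,863.83 (≈ $19.8165 each)
Mar 14, sell 461: 461/851 × $16,863.83 → $9,135.40
Total COGS = $6,949.61 + $2,419.56 + $9,135.40 = $18,504.57
Ending inventory (cost pool remaining) = $7,728.43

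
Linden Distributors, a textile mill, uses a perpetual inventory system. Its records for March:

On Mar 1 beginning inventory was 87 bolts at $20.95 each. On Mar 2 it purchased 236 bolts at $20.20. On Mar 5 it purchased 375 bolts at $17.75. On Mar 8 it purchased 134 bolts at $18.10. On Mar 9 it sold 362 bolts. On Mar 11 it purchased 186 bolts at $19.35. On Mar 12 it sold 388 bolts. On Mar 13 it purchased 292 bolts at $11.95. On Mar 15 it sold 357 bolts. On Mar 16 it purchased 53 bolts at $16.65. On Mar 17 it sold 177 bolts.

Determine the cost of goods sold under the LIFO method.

COGS = $21,987.40

Mar 9, 362 sold [LIFO — newest first]: 134 @ $18.10 + 228 @ $17.75 = $6,472.40
Mar 12, 388 sold [LIFO — newest first]: 186 @ $19.35 + 147 @ $17.75 + 55 @ $20.20 = $7,319.35
Mar 15, 357 sold [LIFO — newest first]: 292 @ $11.95 + 65 @ $20.20 = $4,802.40
Mar 17, 177 sold [LIFO — newest first]: 53 @ $16.65 + 116 @ $20.20 + 8 @ $20.95 = $3,393.25
Total COGS = $6,472.40 + $7,319.35 + $4,802.40 + $3,393.25 = $21,987.40
Ending inventory: 79 @ $20.95 = $1,655.05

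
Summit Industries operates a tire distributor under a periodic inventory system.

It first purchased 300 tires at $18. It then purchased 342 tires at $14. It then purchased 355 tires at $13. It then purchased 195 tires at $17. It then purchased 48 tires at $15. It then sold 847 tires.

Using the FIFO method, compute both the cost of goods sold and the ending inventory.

Sale 1 (847) [FIFO — oldest first]: 300 @ $18 + 342 @ $14 + 205 @ $13 = $12,853
Ending inventory: 150 @ $13 + 195 @ $17 + 48 @ $15 = $5,985

COGS = $12,853; ending inventory = $5,985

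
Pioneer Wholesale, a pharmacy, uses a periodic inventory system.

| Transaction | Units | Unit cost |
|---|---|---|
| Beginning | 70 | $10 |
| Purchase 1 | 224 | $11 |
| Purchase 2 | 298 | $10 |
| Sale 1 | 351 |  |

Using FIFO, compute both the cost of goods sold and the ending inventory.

COGS = $3,734; ending inventory = $2,410

Sale 1 (351) [FIFO — oldest first]: 70 @ $10 + 224 @ $11 + 57 @ $10 = $3,734
Ending inventory: 241 @ $10 = $2,410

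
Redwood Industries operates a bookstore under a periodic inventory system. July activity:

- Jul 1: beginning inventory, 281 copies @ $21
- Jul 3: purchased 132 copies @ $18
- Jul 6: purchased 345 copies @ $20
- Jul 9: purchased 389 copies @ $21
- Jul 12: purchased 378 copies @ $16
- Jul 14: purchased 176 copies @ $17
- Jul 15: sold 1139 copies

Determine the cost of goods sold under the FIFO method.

Jul 15, 1139 sold [FIFO — oldest first]: 281 @ $21 + 132 @ $18 + 345 @ $20 + 381 @ $21 = $23,178
Ending inventory: 8 @ $21 + 378 @ $16 + 176 @ $17 = $9,208

COGS = $23,178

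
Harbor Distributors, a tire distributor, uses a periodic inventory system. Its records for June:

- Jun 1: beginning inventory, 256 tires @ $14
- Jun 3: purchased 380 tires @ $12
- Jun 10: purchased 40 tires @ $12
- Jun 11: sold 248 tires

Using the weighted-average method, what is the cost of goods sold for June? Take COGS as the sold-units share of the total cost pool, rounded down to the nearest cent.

COGS = $3,163.83

Jun 11, sell 248: 248/676 × $8,624.00 → $3,163.83
Ending inventory (cost pool remaining) = $5,460.17
Check: goods available $8,624.00 = COGS $3,163.83 + ending $5,460.17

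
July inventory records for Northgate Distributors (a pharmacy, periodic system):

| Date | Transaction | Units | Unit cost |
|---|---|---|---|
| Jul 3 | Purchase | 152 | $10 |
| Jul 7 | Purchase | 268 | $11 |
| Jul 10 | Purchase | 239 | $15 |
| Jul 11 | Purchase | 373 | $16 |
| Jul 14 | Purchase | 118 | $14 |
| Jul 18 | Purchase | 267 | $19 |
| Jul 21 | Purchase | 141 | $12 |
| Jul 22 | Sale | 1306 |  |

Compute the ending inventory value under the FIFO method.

Jul 22, 1306 sold [FIFO — oldest first]: 152 @ $10 + 268 @ $11 + 239 @ $15 + 373 @ $16 + 118 @ $14 + 156 @ $19 = $18,637
Ending inventory: 111 @ $19 + 141 @ $12 = $3,801
Check: goods available $22,438 = COGS $18,637 + ending $3,801

Ending inventory = $3,801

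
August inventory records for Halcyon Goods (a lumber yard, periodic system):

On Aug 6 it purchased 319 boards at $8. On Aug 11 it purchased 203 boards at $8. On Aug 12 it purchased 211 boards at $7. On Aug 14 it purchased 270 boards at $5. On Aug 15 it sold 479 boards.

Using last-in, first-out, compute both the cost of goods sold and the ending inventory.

COGS = $2,813; ending inventory = $4,190

Aug 15, 479 sold [LIFO — newest first]: 270 @ $5 + 209 @ $7 = $2,813
Ending inventory: 319 @ $8 + 203 @ $8 + 2 @ $7 = $4,190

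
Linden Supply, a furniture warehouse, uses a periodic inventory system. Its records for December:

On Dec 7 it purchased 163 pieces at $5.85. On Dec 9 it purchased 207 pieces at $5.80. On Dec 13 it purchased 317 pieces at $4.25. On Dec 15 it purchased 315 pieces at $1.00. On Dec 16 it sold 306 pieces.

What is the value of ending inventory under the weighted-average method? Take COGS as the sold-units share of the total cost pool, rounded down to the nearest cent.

Dec 16, sell 306: 306/1002 × $3,816.40 → $1,165.48
Ending inventory (cost pool remaining) = $2,650.92
Check: goods available $3,816.40 = COGS $1,165.48 + ending $2,650.92

Ending inventory = $2,650.92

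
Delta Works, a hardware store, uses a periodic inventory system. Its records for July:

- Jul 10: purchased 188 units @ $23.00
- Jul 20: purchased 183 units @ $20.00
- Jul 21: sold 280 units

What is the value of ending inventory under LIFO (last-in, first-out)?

Jul 21, 280 sold [LIFO — newest first]: 183 @ $20.00 + 97 @ $23.00 = $5,891.00
Ending inventory: 91 @ $23.00 = $2,093.00

Ending inventory = $2,093.00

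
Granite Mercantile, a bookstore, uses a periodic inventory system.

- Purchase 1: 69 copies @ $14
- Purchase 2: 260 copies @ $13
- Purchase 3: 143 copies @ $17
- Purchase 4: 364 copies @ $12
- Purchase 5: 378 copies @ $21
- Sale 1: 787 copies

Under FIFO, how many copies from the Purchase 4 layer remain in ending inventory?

Sale 1 (787) [FIFO — oldest first]: 69 @ $14 + 260 @ $13 + 143 @ $17 + 315 @ $12 = $10,557
Ending inventory: 49 @ $12 + 378 @ $21 = $8,526

49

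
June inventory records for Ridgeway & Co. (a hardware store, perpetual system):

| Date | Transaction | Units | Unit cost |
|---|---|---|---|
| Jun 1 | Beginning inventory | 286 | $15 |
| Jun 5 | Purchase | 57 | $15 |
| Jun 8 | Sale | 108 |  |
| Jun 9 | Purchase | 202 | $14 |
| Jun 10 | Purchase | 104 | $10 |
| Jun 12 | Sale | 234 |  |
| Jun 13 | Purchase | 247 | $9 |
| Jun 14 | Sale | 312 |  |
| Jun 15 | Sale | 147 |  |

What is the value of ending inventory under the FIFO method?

Ending inventory = $855

Jun 8, 108 sold [FIFO — oldest first]: 108 @ $15 = $1,620
Jun 12, 234 sold [FIFO — oldest first]: 178 @ $15 + 56 @ $15 = $3,510
Jun 14, 312 sold [FIFO — oldest first]: 1 @ $15 + 202 @ $14 + 104 @ $10 + 5 @ $9 = $3,928
Jun 15, 147 sold [FIFO — oldest first]: 147 @ $9 = $1,323
Total COGS = $1,620 + $3,510 + $3,928 + $1,323 = $10,381
Ending inventory: 95 @ $9 = $855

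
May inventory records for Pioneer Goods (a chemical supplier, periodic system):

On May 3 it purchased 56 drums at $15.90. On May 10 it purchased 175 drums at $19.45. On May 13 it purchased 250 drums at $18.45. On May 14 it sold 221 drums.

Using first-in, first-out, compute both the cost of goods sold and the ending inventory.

May 14, 221 sold [FIFO — oldest first]: 56 @ $15.90 + 165 @ $19.45 = $4,099.65
Ending inventory: 10 @ $19.45 + 250 @ $18.45 = $4,807.00

COGS = $4,099.65; ending inventory = $4,807.00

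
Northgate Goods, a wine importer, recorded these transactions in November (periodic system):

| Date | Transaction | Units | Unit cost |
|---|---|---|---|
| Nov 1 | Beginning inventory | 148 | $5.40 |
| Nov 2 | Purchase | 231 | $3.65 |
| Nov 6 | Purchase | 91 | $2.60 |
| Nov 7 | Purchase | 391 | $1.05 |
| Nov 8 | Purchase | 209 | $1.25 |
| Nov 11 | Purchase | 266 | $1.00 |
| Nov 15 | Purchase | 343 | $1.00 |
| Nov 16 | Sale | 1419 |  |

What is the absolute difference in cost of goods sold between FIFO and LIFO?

$948.00

FIFO COGS: 148 @ $5.40 + 231 @ $3.65 + 91 @ $2.60 + 391 @ $1.05 + 209 @ $1.25 + 266 @ $1.00 + 83 @ $1.00 = $2,899.75
LIFO COGS: 343 @ $1.00 + 266 @ $1.00 + 209 @ $1.25 + 391 @ $1.05 + 91 @ $2.60 + 119 @ $3.65 = $1,951.75
Difference = |$2,899.75 − $1,951.75| = $948.00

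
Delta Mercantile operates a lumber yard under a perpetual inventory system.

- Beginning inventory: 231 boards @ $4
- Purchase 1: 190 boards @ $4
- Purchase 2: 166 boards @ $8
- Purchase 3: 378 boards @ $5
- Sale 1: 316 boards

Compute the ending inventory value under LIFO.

Ending inventory = $3,322

Sale 1 (316) [LIFO — newest first]: 316 @ $5 = $1,580
Ending inventory: 231 @ $4 + 190 @ $4 + 166 @ $8 + 62 @ $5 = $3,322
Check: goods available $4,902 = COGS $1,580 + ending $3,322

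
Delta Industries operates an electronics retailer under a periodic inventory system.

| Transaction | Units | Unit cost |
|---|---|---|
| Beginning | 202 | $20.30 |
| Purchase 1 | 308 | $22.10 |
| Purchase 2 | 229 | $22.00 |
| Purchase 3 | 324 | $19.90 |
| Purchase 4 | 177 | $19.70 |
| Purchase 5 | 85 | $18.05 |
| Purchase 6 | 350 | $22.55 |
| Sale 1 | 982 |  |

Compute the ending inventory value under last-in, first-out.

Sale 1 (982) [LIFO — newest first]: 350 @ $22.55 + 85 @ $18.05 + 177 @ $19.70 + 324 @ $19.90 + 46 @ $22.00 = $20,373.25
Ending inventory: 202 @ $20.30 + 308 @ $22.10 + 183 @ $22.00 = $14,933.40

Ending inventory = $14,933.40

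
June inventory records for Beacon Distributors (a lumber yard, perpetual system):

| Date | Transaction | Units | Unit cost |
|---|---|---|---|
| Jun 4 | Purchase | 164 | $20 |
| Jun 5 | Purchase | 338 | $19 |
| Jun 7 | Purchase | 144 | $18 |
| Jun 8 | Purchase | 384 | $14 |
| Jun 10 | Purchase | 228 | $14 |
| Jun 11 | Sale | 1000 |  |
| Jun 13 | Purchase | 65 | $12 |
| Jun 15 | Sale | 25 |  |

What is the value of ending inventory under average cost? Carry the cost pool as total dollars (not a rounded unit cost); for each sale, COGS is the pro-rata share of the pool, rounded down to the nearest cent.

After Jun 4: 164 on hand, pool $3,280.00 (≈ $20.0000 each)
After Jun 5: 502 on hand, pool $9,702.00 (≈ $19.3267 each)
After Jun 7: 646 on hand, pool $12,294.00 (≈ $19.0310 each)
After Jun 8: 1030 on hand, pool $17,670.00 (≈ $17.1553 each)
After Jun 10: 1258 on hand, pool $20,862.00 (≈ $16.5835 each)
Jun 11, sell 1000: 1000/1258 × $20,862.00 → $16,583.46
After Jun 13: 323 on hand, pool $5,058.54 (≈ $15.6611 each)
Jun 15, sell 25: 25/323 × $5,058.54 → $391.52
Total COGS = $16,583.46 + $391.52 = $16,974.98
Ending inventory (cost pool remaining) = $4,667.02
Check: goods available $21,642.00 = COGS $16,974.98 + ending $4,667.02

Ending inventory = $4,667.02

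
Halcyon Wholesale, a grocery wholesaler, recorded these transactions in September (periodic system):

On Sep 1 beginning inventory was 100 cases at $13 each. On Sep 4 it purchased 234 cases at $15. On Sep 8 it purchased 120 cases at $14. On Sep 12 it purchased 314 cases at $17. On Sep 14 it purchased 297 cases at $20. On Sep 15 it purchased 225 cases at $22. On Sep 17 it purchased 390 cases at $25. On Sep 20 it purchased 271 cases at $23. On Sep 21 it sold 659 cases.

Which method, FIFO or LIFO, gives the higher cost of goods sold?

FIFO COGS: 100 @ $13 + 234 @ $15 + 120 @ $14 + 205 @ $17 = $9,975
LIFO COGS: 271 @ $23 + 388 @ $25 = $15,933

LIFO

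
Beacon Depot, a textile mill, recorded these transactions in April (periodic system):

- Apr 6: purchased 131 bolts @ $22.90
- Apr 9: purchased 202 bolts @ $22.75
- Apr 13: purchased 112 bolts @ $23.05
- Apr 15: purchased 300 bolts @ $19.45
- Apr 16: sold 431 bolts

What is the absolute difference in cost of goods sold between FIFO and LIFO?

$1,005.45

FIFO COGS: 131 @ $22.90 + 202 @ $22.75 + 98 @ $23.05 = $9,854.30
LIFO COGS: 300 @ $19.45 + 112 @ $23.05 + 19 @ $22.75 = $8,848.85
Difference = |$9,854.30 − $8,848.85| = $1,005.45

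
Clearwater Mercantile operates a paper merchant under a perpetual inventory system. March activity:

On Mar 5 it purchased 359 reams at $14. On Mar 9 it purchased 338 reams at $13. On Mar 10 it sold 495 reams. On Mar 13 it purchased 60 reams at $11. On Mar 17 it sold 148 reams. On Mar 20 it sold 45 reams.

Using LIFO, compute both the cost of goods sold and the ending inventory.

Mar 10, 495 sold [LIFO — newest first]: 338 @ $13 + 157 @ $14 = $6,592
Mar 17, 148 sold [LIFO — newest first]: 60 @ $11 + 88 @ $14 = $1,892
Mar 20, 45 sold [LIFO — newest first]: 45 @ $14 = $630
Total COGS = $6,592 + $1,892 + $630 = $9,114
Ending inventory: 69 @ $14 = $966

COGS = $9,114; ending inventory = $966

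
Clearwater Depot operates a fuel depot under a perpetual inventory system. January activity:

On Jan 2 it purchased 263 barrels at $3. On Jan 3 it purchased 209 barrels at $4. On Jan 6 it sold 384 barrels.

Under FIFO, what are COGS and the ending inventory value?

Jan 6, 384 sold [FIFO — oldest first]: 263 @ $3 + 121 @ $4 = $1,273
Ending inventory: 88 @ $4 = $352

COGS = $1,273; ending inventory = $352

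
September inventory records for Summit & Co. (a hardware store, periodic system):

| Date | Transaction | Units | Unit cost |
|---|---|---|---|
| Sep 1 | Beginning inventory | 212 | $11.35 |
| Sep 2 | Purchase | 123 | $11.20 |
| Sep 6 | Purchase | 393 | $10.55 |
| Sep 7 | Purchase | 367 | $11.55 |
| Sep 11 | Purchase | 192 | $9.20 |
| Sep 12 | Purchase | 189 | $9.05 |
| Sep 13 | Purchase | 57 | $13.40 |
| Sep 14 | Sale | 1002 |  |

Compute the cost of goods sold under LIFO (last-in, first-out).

Sep 14, 1002 sold [LIFO — newest first]: 57 @ $13.40 + 189 @ $9.05 + 192 @ $9.20 + 367 @ $11.55 + 197 @ $10.55 = $10,557.85
Ending inventory: 212 @ $11.35 + 123 @ $11.20 + 196 @ $10.55 = $5,851.60
Check: goods available $16,409.45 = COGS $10,557.85 + ending $5,851.60

COGS = $10,557.85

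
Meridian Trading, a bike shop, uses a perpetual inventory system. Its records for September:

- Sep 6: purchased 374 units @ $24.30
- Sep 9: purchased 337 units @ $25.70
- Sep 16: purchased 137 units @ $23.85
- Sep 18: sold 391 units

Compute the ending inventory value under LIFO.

Ending inventory = $11,221.30

Sep 18, 391 sold [LIFO — newest first]: 137 @ $23.85 + 254 @ $25.70 = $9,795.25
Ending inventory: 374 @ $24.30 + 83 @ $25.70 = $11,221.30
Check: goods available $21,016.55 = COGS $9,795.25 + ending $11,221.30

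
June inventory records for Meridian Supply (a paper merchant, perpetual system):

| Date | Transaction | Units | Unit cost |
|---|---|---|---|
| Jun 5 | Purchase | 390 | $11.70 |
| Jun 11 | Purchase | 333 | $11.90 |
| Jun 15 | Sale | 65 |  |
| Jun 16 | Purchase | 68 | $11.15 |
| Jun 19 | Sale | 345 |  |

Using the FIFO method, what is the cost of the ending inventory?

Ending inventory = $4,482.90

Jun 15, 65 sold [FIFO — oldest first]: 65 @ $11.70 = $760.50
Jun 19, 345 sold [FIFO — oldest first]: 325 @ $11.70 + 20 @ $11.90 = $4,040.50
Total COGS = $760.50 + $4,040.50 = $4,801.00
Ending inventory: 313 @ $11.90 + 68 @ $11.15 = $4,482.90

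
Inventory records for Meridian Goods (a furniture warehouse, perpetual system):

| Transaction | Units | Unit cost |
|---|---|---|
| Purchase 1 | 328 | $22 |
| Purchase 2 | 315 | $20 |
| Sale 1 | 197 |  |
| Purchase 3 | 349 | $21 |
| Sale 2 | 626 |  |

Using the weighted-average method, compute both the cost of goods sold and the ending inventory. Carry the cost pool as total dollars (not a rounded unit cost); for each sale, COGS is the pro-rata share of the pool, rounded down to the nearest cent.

COGS = $17,294.08; ending inventory = $3,550.92

After Purchase 1: 328 on hand, pool $7,216.00 (≈ $22.0000 each)
After Purchase 2: 643 on hand, pool $13,516.00 (≈ $21.0202 each)
Sale 1, sell 197: 197/643 × $13,516.00 → $4,140.98
After Purchase 3: 795 on hand, pool $16,704.02 (≈ $21.0113 each)
Sale 2, sell 626: 626/795 × $16,704.02 → $13,153.10
Total COGS = $4,140.98 + $13,153.10 = $17,294.08
Ending inventory (cost pool remaining) = $3,550.92
Check: goods available $20,845.00 = COGS $17,294.08 + ending $3,550.92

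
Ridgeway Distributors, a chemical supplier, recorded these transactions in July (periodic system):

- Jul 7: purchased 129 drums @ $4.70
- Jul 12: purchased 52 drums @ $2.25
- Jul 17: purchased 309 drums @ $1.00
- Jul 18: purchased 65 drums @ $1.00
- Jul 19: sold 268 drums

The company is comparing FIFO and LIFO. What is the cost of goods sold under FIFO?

FIFO COGS: 129 @ $4.70 + 52 @ $2.25 + 87 @ $1.00 = $810.30
LIFO COGS: 65 @ $1.00 + 203 @ $1.00 = $268.00

COGS = $810.30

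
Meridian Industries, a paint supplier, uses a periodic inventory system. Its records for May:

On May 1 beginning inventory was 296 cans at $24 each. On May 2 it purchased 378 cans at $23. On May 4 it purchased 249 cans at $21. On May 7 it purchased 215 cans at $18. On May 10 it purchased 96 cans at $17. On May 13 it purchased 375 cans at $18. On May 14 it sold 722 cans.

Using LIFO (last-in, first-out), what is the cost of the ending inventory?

May 14, 722 sold [LIFO — newest first]: 375 @ $18 + 96 @ $17 + 215 @ $18 + 36 @ $21 = $13,008
Ending inventory: 296 @ $24 + 378 @ $23 + 213 @ $21 = $20,271

Ending inventory = $20,271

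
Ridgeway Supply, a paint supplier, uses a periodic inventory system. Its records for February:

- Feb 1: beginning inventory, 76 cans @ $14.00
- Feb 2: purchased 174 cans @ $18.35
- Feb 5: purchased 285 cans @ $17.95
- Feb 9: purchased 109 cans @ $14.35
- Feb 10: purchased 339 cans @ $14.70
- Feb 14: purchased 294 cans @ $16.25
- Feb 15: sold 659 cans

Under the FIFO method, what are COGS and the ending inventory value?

Feb 15, 659 sold [FIFO — oldest first]: 76 @ $14.00 + 174 @ $18.35 + 285 @ $17.95 + 109 @ $14.35 + 15 @ $14.70 = $11,157.30
Ending inventory: 324 @ $14.70 + 294 @ $16.25 = $9,540.30

COGS = $11,157.30; ending inventory = $9,540.30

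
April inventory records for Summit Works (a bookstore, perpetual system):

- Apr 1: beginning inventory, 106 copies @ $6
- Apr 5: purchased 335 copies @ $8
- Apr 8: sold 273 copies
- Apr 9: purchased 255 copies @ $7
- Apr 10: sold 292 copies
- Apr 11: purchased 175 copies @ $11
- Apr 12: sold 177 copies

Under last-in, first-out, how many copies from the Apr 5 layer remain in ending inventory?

23

Apr 8, 273 sold [LIFO — newest first]: 273 @ $8 = $2,184
Apr 10, 292 sold [LIFO — newest first]: 255 @ $7 + 37 @ $8 = $2,081
Apr 12, 177 sold [LIFO — newest first]: 175 @ $11 + 2 @ $8 = $1,941
Total COGS = $2,184 + $2,081 + $1,941 = $6,206
Ending inventory: 106 @ $6 + 23 @ $8 = $820
Check: goods available $7,026 = COGS $6,206 + ending $820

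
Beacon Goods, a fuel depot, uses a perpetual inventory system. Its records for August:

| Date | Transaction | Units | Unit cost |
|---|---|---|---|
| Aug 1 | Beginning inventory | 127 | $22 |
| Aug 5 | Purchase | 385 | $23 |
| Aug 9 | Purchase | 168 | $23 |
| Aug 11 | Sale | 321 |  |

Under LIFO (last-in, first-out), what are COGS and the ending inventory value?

Aug 11, 321 sold [LIFO — newest first]: 168 @ $23 + 153 @ $23 = $7,383
Ending inventory: 127 @ $22 + 232 @ $23 = $8,130

COGS = $7,383; ending inventory = $8,130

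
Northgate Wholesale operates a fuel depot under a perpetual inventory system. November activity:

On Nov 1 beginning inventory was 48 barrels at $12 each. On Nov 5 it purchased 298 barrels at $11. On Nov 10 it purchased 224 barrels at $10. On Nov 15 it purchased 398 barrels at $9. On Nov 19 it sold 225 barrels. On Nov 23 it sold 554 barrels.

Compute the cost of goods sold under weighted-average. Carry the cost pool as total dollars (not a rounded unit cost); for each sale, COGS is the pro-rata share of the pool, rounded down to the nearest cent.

COGS = $7,786.78

After Nov 1: 48 on hand, pool $576.00 (≈ $12.0000 each)
After Nov 5: 346 on hand, pool $3,854.00 (≈ $11.1387 each)
After Nov 10: 570 on hand, pool $6,094.00 (≈ $10.6912 each)
After Nov 15: 968 on hand, pool $9,676.00 (≈ $9.9959 each)
Nov 19, sell 225: 225/968 × $9,676.00 → $2,249.07
Nov 23, sell 554: 554/743 × $7,426.93 → $5,537.71
Total COGS = $2,249.07 + $5,537.71 = $7,786.78
Ending inventory (cost pool remaining) = $1,889.22
Check: goods available $9,676.00 = COGS $7,786.78 + ending $1,889.22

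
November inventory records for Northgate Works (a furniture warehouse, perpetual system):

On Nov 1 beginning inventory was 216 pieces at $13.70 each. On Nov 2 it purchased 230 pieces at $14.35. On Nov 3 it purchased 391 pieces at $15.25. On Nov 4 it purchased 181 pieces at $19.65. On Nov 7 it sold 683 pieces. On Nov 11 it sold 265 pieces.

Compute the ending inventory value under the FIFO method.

Nov 7, 683 sold [FIFO — oldest first]: 216 @ $13.70 + 230 @ $14.35 + 237 @ $15.25 = $9,873.95
Nov 11, 265 sold [FIFO — oldest first]: 154 @ $15.25 + 111 @ $19.65 = $4,529.65
Total COGS = $9,873.95 + $4,529.65 = $14,403.60
Ending inventory: 70 @ $19.65 = $1,375.50
Check: goods available $15,779.10 = COGS $14,403.60 + ending $1,375.50

Ending inventory = $1,375.50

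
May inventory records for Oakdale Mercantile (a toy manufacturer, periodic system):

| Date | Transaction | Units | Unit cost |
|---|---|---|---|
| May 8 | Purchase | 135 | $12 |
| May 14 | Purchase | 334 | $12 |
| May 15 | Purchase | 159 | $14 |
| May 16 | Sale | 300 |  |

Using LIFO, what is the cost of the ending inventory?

May 16, 300 sold [LIFO — newest first]: 159 @ $14 + 141 @ $12 = $3,918
Ending inventory: 135 @ $12 + 193 @ $12 = $3,936
Check: goods available $7,854 = COGS $3,918 + ending $3,936

Ending inventory = $3,936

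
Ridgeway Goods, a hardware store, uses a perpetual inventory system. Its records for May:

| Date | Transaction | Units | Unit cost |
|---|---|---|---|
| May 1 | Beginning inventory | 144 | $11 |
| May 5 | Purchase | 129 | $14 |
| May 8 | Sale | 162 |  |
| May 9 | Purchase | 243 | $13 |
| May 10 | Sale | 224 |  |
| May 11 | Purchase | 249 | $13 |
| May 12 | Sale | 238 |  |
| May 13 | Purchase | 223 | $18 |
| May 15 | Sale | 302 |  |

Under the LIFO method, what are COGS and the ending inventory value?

COGS = $13,118; ending inventory = $682

May 8, 162 sold [LIFO — newest first]: 129 @ $14 + 33 @ $11 = $2,169
May 10, 224 sold [LIFO — newest first]: 224 @ $13 = $2,912
May 12, 238 sold [LIFO — newest first]: 238 @ $13 = $3,094
May 15, 302 sold [LIFO — newest first]: 223 @ $18 + 11 @ $13 + 19 @ $13 + 49 @ $11 = $4,943
Total COGS = $2,169 + $2,912 + $3,094 + $4,943 = $13,118
Ending inventory: 62 @ $11 = $682
Check: goods available $13,800 = COGS $13,118 + ending $682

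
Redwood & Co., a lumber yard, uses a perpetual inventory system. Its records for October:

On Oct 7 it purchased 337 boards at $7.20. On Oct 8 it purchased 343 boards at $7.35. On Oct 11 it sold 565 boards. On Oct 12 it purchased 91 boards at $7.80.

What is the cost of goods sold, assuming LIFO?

Oct 11, 565 sold [LIFO — newest first]: 343 @ $7.35 + 222 @ $7.20 = $4,119.45
Ending inventory: 115 @ $7.20 + 91 @ $7.80 = $1,537.80
Check: goods available $5,657.25 = COGS $4,119.45 + ending $1,537.80

COGS = $4,119.45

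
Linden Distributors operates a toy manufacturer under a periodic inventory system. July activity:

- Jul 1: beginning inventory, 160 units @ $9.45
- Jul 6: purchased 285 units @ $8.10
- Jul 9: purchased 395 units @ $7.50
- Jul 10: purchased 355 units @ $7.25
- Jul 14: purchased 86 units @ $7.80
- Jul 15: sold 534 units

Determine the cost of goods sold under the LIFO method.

Jul 15, 534 sold [LIFO — newest first]: 86 @ $7.80 + 355 @ $7.25 + 93 @ $7.50 = $3,942.05
Ending inventory: 160 @ $9.45 + 285 @ $8.10 + 302 @ $7.50 = $6,085.50

COGS = $3,942.05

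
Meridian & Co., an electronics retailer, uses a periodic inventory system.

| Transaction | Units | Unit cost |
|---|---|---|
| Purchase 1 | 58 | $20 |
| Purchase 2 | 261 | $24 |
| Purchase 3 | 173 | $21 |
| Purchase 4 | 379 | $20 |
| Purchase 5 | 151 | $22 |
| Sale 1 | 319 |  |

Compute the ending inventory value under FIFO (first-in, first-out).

Ending inventory = $14,535

Sale 1 (319) [FIFO — oldest first]: 58 @ $20 + 261 @ $24 = $7,424
Ending inventory: 173 @ $21 + 379 @ $20 + 151 @ $22 = $14,535
Check: goods available $21,959 = COGS $7,424 + ending $14,535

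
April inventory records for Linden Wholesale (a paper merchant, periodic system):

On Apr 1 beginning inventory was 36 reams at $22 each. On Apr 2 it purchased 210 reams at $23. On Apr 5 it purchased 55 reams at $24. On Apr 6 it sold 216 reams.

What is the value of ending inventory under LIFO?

Apr 6, 216 sold [LIFO — newest first]: 55 @ $24 + 161 @ $23 = $5,023
Ending inventory: 36 @ $22 + 49 @ $23 = $1,919

Ending inventory = $1,919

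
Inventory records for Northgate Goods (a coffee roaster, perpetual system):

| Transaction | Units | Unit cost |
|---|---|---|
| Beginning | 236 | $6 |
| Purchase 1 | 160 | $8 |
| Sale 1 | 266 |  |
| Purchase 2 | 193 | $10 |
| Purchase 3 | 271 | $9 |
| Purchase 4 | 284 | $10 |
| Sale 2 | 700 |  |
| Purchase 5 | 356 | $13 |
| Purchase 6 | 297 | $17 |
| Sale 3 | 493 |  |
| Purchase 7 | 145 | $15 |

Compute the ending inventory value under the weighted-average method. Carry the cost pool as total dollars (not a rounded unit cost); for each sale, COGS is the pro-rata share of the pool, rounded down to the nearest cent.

After Beginning: 236 on hand, pool $1,416.00 (≈ $6.0000 each)
After Purchase 1: 396 on hand, pool $2,696.00 (≈ $6.8081 each)
Sale 1, sell 266: 266/396 × $2,696.00 → $1,810.94
After Purchase 2: 323 on hand, pool $2,815.06 (≈ $8.7154 each)
After Purchase 3: 594 on hand, pool $5,254.06 (≈ $8.8452 each)
After Purchase 4: 878 on hand, pool $8,094.06 (≈ $9.2187 each)
Sale 2, sell 700: 700/878 × $8,094.06 → $6,453.12
After Purchase 5: 534 on hand, pool $6,268.94 (≈ $11.7396 each)
After Purchase 6: 831 on hand, pool $11,317.94 (≈ $13.6197 each)
Sale 3, sell 493: 493/831 × $11,317.94 → $6,714.49
After Purchase 7: 483 on hand, pool $6,778.45 (≈ $14.0341 each)
Total COGS = $1,810.94 + $6,453.12 + $6,714.49 = $14,978.55
Ending inventory (cost pool remaining) = $6,778.45
Check: goods available $21,757.00 = COGS $14,978.55 + ending $6,778.45

Ending inventory = $6,778.45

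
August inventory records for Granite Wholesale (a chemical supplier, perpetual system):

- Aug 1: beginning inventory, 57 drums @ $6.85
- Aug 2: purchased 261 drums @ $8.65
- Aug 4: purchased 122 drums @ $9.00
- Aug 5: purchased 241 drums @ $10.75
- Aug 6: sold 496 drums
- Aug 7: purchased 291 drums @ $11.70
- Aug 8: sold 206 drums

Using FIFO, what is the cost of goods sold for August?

COGS = $6,582.55

Aug 6, 496 sold [FIFO — oldest first]: 57 @ $6.85 + 261 @ $8.65 + 122 @ $9.00 + 56 @ $10.75 = $4,348.10
Aug 8, 206 sold [FIFO — oldest first]: 185 @ $10.75 + 21 @ $11.70 = $2,234.45
Total COGS = $4,348.10 + $2,234.45 = $6,582.55
Ending inventory: 270 @ $11.70 = $3,159.00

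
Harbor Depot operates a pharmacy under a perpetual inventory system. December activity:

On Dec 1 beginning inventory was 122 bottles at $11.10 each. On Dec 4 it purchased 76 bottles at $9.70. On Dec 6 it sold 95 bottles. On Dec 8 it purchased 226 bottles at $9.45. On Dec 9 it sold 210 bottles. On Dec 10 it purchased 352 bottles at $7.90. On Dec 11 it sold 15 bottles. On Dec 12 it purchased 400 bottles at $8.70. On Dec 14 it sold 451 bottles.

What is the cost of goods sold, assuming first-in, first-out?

Dec 6, 95 sold [FIFO — oldest first]: 95 @ $11.10 = $1,054.50
Dec 9, 210 sold [FIFO — oldest first]: 27 @ $11.10 + 76 @ $9.70 + 107 @ $9.45 = $2,048.05
Dec 11, 15 sold [FIFO — oldest first]: 15 @ $9.45 = $141.75
Dec 14, 451 sold [FIFO — oldest first]: 104 @ $9.45 + 347 @ $7.90 = $3,724.10
Total COGS = $1,054.50 + $2,048.05 + $141.75 + $3,724.10 = $6,968.40
Ending inventory: 5 @ $7.90 + 400 @ $8.70 = $3,519.50

COGS = $6,968.40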